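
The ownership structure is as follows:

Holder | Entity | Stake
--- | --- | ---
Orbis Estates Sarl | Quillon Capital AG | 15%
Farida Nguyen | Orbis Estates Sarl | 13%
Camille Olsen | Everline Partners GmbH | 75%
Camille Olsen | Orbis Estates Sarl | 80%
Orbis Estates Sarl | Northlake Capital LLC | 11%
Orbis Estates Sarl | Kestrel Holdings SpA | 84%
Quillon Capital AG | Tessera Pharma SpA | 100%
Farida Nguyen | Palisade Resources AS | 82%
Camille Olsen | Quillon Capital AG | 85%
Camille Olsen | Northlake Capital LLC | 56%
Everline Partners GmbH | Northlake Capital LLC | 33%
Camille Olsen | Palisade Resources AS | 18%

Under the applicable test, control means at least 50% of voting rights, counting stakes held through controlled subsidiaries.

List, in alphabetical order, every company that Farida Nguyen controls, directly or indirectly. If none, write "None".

Palisade Resources AS

Farida holds 82% of Palisade, so Farida controls Palisade.
No other company's threshold is met.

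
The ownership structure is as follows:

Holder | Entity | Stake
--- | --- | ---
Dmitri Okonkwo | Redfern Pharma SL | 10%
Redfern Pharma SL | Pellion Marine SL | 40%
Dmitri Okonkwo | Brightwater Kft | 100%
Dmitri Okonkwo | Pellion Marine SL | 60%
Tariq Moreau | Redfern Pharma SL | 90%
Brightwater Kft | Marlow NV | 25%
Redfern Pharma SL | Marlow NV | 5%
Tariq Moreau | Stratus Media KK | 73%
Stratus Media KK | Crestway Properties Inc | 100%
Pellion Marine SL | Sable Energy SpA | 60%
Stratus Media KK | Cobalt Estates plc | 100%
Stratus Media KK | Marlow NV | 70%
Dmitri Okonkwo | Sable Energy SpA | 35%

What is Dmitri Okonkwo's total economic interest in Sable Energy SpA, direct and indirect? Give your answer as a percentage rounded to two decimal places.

73.40%

Dmitri reaches Sable along 3 paths.
Via Pellion: 60% × 60% = 36%.
Via Redfern → Pellion: 10% × 40% × 60% = 2.4%.
Direct stake: 35% = 35%.
Total: 36% + 2.4% + 35% = 73.4%.
Rounded: 73.40%.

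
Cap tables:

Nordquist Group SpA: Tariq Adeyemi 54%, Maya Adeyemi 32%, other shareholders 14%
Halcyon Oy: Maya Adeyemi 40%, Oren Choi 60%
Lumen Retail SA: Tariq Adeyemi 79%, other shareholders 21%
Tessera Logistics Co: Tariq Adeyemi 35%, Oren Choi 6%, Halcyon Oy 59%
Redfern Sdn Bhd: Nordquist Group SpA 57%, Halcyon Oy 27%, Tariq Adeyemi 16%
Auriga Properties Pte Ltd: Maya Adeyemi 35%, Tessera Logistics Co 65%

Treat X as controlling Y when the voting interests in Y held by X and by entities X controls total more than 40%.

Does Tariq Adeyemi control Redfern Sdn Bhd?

Yes

Tariq holds 54% of Nordquist, so Tariq controls Nordquist.
Nordquist and Tariq together hold 57% + 16% = 73% of Redfern, so Tariq controls Redfern.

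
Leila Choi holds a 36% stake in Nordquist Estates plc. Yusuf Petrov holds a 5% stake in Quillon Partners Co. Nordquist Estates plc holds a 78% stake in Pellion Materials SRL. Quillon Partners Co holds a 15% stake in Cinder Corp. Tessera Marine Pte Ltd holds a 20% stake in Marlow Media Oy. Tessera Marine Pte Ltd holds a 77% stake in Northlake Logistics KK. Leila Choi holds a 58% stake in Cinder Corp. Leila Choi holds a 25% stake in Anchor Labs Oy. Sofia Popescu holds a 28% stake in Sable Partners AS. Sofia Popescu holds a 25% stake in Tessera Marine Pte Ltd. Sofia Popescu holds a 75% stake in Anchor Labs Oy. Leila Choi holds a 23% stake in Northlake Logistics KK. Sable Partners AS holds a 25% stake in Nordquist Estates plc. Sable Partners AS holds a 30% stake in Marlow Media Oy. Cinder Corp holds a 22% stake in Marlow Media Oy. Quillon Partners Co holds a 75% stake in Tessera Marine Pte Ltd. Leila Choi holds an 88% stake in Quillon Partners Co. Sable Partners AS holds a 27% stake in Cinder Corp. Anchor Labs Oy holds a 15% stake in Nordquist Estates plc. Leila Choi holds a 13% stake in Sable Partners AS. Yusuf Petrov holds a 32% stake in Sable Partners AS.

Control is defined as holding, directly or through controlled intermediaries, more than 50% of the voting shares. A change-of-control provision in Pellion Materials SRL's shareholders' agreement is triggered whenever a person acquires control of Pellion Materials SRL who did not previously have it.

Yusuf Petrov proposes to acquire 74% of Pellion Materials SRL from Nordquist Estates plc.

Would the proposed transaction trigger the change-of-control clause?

The purchase adds only to Yusuf's holdings (Nordquist's stake shrinks), so Yusuf is the only person who could newly come to control Pellion.
Yusuf's largest direct stake is 32% in Sable, which does not meet the threshold, so Yusuf controls no company.
Neither Yusuf nor any entity Yusuf controls holds any voting interest in Pellion.
So before the transaction, Yusuf does not control Pellion.
After the purchase, Yusuf holds 74% of Pellion directly, and Nordquist's stake falls to 4%.
Yusuf holds 74% of Pellion, so Yusuf controls Pellion.
Yusuf did not control Pellion before and does after, so the clause is triggered.

Yes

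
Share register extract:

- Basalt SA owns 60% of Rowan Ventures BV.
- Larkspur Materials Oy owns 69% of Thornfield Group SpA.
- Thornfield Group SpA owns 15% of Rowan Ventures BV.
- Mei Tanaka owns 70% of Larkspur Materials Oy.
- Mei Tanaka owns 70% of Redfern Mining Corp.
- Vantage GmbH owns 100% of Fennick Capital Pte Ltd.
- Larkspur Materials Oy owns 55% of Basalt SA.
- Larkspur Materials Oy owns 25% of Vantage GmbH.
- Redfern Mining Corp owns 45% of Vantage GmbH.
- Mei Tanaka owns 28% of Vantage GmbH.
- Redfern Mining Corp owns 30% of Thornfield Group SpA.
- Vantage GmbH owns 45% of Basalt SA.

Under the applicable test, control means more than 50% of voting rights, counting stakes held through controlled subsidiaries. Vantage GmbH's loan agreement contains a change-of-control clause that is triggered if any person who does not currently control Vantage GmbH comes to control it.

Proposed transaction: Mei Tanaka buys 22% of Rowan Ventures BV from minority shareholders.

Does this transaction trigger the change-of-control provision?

The purchase changes only Mei's holdings, so Mei is the only person who could newly come to control Vantage.
Mei holds 70% of Redfern, so Mei controls Redfern.
Mei holds 70% of Larkspur, so Mei controls Larkspur.
Redfern and Larkspur and Mei together hold 45% + 25% + 28% = 98% of Vantage, so Mei controls Vantage.
So Mei already controls Vantage before the transaction.
After the purchase, Mei holds 22% of Rowan directly.
Mei controlled Vantage already, so this is not a new person acquiring control; every other person's position is unchanged or reduced.
No new person acquires control, so the clause is not triggered.

No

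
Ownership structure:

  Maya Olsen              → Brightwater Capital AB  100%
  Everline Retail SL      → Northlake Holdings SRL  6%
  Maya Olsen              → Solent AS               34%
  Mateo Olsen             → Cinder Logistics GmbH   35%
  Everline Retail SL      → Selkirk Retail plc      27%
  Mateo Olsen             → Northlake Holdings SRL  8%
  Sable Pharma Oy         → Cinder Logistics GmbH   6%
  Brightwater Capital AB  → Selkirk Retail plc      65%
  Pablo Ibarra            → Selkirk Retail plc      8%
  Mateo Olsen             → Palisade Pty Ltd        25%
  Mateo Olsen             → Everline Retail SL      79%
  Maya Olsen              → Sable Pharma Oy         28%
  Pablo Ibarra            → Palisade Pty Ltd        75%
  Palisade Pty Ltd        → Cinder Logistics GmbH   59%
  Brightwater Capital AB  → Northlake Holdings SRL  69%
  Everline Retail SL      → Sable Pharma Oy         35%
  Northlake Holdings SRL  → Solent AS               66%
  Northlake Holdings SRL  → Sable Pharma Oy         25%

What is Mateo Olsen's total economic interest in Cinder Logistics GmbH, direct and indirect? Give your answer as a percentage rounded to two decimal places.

51.60%

Mateo reaches Cinder along 5 paths.
Via Palisade: 25% × 59% = 14.75%.
Direct stake: 35% = 35%.
Via Everline → Northlake → Sable: 79% × 6% × 25% × 6% = 0.0711%.
Via Northlake → Sable: 8% × 25% × 6% = 0.12%.
Via Everline → Sable: 79% × 35% × 6% = 1.659%.
Total: 14.75% + 35% + 0.0711% + 0.12% + 1.659% = 51.6001%.
Rounded: 51.60%.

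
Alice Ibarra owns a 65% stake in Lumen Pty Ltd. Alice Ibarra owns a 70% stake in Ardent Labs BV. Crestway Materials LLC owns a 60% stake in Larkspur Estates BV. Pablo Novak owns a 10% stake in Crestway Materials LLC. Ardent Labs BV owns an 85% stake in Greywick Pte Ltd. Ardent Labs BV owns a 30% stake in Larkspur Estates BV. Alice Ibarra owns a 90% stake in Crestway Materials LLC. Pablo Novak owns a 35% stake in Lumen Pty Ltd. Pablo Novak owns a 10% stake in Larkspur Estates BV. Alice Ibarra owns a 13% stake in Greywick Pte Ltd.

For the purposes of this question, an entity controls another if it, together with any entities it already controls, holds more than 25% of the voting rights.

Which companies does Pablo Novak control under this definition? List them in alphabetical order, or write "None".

Pablo holds 35% of Lumen, so Pablo controls Lumen.
No other company's threshold is met.

Lumen Pty Ltd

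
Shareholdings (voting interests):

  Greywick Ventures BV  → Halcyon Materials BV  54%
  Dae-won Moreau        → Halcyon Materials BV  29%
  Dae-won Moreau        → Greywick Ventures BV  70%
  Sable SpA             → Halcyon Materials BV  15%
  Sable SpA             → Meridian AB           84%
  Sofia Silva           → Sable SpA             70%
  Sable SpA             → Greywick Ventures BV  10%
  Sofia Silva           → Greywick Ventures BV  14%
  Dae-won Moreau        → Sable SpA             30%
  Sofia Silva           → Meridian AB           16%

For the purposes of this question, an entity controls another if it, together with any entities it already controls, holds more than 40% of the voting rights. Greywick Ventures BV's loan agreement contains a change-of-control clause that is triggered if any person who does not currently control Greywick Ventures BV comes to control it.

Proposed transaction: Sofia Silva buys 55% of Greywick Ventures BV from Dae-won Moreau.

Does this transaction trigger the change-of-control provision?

Yes

The purchase adds only to Sofia's holdings (Dae-won's stake shrinks), so Sofia is the only person who could newly come to control Greywick.
Sofia holds 70% of Sable, so Sofia controls Sable.
Sable and Sofia together hold 84% + 16% = 100% of Meridian, so Sofia controls Meridian.
In Greywick, Sofia's side holds only 14% + 10% = 24%, not > 40%.
So before the transaction, Sofia does not control Greywick.
After the purchase, Sofia's direct stake in Greywick rises to 14% + 55% = 69%, and Dae-won's stake falls to 15%.
Sofia and Sable together hold 69% + 10% = 79% of Greywick, so Sofia controls Greywick.
Sofia did not control Greywick before and does after, so the clause is triggered.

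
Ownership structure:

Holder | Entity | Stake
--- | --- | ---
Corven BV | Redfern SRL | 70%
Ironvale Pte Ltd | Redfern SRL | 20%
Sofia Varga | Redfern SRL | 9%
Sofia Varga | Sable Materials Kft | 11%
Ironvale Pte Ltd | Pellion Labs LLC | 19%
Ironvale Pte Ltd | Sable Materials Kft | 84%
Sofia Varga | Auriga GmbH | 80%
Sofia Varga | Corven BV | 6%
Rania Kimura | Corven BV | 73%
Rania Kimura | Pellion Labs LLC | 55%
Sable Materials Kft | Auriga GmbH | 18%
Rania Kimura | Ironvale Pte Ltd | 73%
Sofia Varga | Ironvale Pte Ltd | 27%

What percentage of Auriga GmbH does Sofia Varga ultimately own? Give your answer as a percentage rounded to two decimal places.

86.06%

Sofia reaches Auriga along 3 paths.
Direct stake: 80% = 80%.
Via Ironvale → Sable: 27% × 84% × 18% = 4.0824%.
Via Sable: 11% × 18% = 1.98%.
Total: 80% + 4.0824% + 1.98% = 86.0624%.
Rounded: 86.06%.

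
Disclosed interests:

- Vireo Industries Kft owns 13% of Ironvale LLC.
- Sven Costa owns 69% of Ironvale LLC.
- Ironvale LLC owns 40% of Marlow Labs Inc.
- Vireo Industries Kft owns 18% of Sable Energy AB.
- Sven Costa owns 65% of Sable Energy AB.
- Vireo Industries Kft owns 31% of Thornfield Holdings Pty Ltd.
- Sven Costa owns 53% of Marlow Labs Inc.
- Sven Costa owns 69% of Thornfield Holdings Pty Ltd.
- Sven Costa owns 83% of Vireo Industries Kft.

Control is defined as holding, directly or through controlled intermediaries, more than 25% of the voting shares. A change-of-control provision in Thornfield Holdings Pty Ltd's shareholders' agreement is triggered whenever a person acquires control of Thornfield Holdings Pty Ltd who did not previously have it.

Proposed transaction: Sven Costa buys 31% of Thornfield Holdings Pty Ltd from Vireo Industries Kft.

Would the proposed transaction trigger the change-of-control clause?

The purchase adds only to Sven's holdings (Vireo's stake shrinks), so Sven is the only person who could newly come to control Thornfield.
Sven holds 83% of Vireo, so Sven controls Vireo.
Sven and Vireo together hold 69% + 31% = 100% of Thornfield, so Sven controls Thornfield.
So Sven already controls Thornfield before the transaction.
After the purchase, Sven's direct stake in Thornfield rises to 69% + 31% = 100%, and Vireo's stake falls to 0%.
Sven controlled Thornfield already, so this is not a new person acquiring control; every other person's position is unchanged or reduced.
No new person acquires control, so the clause is not triggered.

No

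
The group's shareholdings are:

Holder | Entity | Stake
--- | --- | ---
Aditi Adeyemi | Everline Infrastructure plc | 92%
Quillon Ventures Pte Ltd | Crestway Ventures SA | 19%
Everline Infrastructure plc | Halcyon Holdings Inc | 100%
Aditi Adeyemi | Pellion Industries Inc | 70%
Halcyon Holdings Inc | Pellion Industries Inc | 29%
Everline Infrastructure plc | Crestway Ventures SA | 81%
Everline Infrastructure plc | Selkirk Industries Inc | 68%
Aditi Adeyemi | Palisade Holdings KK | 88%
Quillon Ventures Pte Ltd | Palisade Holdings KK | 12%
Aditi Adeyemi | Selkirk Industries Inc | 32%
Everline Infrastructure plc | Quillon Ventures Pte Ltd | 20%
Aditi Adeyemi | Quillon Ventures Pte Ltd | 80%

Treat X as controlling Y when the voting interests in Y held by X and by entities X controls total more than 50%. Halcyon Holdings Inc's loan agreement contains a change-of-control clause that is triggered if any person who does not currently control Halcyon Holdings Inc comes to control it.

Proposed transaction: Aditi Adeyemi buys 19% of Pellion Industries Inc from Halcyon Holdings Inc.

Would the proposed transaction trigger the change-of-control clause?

No

The purchase adds only to Aditi's holdings (Halcyon's stake shrinks), so Aditi is the only person who could newly come to control Halcyon.
Aditi holds 92% of Everline, so Aditi controls Everline.
Everline holds 100% of Halcyon, so Aditi controls Halcyon.
So Aditi already controls Halcyon before the transaction.
After the purchase, Aditi's direct stake in Pellion rises to 70% + 19% = 89%, and Halcyon's stake falls to 10%.
Aditi controlled Halcyon already, so this is not a new person acquiring control; every other person's position is unchanged or reduced.
No new person acquires control, so the clause is not triggered.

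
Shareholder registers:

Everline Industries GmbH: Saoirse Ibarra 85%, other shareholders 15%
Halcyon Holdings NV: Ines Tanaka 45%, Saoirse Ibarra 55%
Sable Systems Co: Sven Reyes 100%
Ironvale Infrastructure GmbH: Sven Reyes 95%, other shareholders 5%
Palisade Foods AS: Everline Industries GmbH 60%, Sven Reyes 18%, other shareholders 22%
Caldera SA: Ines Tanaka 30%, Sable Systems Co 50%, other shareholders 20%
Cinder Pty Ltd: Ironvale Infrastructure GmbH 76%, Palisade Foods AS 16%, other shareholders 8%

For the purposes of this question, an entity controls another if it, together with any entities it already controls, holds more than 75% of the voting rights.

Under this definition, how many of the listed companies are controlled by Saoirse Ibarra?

Saoirse holds 85% of Everline, so Saoirse controls Everline.
No other company's threshold is met.
Saoirse controls 1 company.

1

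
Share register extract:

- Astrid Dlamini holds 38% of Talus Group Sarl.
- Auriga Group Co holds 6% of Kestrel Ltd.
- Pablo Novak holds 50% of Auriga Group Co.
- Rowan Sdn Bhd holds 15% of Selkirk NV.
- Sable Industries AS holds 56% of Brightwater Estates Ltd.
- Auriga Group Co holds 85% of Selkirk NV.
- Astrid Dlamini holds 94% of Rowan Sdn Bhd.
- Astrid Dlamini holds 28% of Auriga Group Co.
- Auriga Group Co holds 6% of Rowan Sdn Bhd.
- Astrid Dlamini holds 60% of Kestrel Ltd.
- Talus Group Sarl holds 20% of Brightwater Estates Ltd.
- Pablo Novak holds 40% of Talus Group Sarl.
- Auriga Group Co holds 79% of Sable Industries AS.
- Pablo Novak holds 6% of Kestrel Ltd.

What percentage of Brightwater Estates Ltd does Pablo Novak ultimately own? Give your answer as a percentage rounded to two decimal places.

Pablo reaches Brightwater along 2 paths.
Via Auriga → Sable: 50% × 79% × 56% = 22.12%.
Via Talus: 40% × 20% = 8%.
Total: 22.12% + 8% = 30.12%.

30.12%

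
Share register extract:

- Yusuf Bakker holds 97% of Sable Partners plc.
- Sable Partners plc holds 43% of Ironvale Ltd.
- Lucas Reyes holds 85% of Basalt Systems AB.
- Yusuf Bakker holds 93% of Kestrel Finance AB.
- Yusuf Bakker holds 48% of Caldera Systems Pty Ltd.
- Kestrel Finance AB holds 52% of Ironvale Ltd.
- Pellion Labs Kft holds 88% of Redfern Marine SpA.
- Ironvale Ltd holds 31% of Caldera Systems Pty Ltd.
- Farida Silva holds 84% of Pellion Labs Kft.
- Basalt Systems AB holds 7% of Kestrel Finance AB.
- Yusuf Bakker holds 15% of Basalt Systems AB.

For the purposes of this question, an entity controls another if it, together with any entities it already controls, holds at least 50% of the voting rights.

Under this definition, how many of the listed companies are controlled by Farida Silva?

Farida holds 84% of Pellion, so Farida controls Pellion.
Pellion holds 88% of Redfern, so Farida controls Redfern.
No other company's threshold is met.
Farida controls 2 companies.

2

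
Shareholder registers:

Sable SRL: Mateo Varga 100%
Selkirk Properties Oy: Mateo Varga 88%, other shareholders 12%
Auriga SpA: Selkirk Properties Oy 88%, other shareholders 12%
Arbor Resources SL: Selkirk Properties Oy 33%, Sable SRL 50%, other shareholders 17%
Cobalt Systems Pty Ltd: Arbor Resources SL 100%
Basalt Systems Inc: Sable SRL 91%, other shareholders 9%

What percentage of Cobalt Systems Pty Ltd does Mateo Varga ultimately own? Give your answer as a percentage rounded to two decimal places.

Mateo reaches Cobalt along 2 paths.
Via Selkirk → Arbor: 88% × 33% × 100% = 29.04%.
Via Sable → Arbor: 100% × 50% × 100% = 50%.
Total: 29.04% + 50% = 79.04%.

79.04%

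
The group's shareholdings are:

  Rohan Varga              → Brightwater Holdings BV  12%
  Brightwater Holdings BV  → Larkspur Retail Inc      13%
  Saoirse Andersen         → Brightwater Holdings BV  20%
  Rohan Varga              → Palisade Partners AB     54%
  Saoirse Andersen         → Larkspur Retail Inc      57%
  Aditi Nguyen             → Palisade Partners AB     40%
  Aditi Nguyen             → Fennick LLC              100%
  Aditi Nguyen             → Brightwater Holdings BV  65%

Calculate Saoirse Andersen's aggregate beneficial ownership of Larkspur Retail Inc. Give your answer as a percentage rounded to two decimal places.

Saoirse reaches Larkspur along 2 paths.
Via Brightwater: 20% × 13% = 2.6%.
Direct stake: 57% = 57%.
Total: 2.6% + 57% = 59.6%.
Rounded: 59.60%.

59.60%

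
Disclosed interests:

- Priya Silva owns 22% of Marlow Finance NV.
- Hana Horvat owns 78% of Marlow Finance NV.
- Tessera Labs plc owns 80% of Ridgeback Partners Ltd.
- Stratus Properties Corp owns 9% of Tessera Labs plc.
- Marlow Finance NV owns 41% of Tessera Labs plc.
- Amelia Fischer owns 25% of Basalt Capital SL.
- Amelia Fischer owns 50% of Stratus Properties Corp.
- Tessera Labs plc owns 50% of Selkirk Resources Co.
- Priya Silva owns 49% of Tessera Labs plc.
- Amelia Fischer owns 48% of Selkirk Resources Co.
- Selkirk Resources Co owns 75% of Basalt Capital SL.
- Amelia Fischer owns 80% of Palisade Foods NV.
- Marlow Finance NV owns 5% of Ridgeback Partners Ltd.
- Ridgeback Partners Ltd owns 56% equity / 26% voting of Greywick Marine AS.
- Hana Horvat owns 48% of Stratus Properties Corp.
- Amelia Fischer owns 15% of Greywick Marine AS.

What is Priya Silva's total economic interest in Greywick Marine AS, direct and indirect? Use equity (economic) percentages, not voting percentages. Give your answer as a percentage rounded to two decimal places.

Priya reaches Greywick along 3 paths.
Via Marlow → Ridgeback: 22% × 5% × 56% = 0.616%.
Via Tessera → Ridgeback: 49% × 80% × 56% = 21.952%.
Via Marlow → Tessera → Ridgeback: 22% × 41% × 80% × 56% = 4.04096%.
Total: 0.616% + 21.952% + 4.04096% = 26.60896%.
Rounded: 26.61%.

26.61%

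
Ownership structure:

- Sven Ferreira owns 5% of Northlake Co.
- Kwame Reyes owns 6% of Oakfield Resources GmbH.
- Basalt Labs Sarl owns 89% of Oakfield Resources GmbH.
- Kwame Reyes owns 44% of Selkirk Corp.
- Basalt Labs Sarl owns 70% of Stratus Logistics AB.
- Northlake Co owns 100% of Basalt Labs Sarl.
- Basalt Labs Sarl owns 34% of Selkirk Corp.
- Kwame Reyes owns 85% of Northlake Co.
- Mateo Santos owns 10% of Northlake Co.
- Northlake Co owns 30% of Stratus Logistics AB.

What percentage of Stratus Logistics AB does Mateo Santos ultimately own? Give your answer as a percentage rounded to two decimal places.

Mateo reaches Stratus along 2 paths.
Via Northlake: 10% × 30% = 3%.
Via Northlake → Basalt: 10% × 100% × 70% = 7%.
Total: 3% + 7% = 10%.
Rounded: 10.00%.

10.00%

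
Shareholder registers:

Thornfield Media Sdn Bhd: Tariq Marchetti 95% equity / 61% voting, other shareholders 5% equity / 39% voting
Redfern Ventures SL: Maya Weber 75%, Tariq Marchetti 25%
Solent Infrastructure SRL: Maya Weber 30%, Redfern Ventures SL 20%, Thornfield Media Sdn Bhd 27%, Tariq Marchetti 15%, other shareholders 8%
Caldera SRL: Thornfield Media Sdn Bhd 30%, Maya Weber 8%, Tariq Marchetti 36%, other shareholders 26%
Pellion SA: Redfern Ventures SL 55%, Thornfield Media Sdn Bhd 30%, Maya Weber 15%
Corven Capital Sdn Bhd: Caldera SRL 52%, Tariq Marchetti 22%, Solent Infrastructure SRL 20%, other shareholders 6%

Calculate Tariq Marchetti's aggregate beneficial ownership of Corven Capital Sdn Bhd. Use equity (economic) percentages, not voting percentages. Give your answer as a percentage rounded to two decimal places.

64.67%

Tariq reaches Corven along 6 paths.
Via Thornfield → Caldera: 95% × 30% × 52% = 14.82%.
Via Caldera: 36% × 52% = 18.72%.
Direct stake: 22% = 22%.
Via Redfern → Solent: 25% × 20% × 20% = 1%.
Via Thornfield → Solent: 95% × 27% × 20% = 5.13%.
Via Solent: 15% × 20% = 3%.
Total: 14.82% + 18.72% + 22% + 1% + 5.13% + 3% = 64.67%.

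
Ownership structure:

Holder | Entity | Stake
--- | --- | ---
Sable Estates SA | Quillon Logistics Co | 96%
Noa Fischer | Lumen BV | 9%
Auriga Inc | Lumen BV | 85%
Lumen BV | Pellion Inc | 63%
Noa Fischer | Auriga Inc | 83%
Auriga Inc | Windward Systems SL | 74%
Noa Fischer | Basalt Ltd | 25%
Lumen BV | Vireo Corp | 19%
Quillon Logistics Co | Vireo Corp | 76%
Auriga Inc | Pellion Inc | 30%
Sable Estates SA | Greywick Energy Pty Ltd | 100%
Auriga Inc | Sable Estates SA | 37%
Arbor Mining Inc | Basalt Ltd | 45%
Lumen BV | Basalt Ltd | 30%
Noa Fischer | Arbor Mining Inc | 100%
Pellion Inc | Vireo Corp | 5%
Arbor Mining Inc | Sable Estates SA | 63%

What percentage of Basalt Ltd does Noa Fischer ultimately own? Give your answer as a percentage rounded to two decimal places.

Noa reaches Basalt along 4 paths.
Via Auriga → Lumen: 83% × 85% × 30% = 21.165%.
Via Lumen: 9% × 30% = 2.7%.
Via Arbor: 100% × 45% = 45%.
Direct stake: 25% = 25%.
Total: 21.165% + 2.7% + 45% + 25% = 93.865%.
Rounded: 93.87%.

93.87%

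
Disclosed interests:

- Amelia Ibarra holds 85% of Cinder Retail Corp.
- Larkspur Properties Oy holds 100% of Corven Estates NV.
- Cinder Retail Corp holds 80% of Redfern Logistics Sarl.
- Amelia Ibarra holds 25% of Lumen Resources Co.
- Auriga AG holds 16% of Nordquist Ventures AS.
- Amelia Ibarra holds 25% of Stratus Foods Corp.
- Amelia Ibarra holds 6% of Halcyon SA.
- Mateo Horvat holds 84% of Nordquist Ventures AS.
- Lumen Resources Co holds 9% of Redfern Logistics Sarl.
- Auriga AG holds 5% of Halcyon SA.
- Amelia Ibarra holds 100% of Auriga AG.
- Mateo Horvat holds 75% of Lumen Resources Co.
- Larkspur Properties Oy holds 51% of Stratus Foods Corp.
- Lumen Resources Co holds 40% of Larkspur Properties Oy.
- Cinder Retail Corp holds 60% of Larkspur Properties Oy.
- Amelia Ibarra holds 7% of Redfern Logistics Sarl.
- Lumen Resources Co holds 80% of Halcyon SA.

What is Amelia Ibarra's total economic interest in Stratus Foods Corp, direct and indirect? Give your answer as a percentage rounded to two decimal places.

Amelia reaches Stratus along 3 paths.
Direct stake: 25% = 25%.
Via Cinder → Larkspur: 85% × 60% × 51% = 26.01%.
Via Lumen → Larkspur: 25% × 40% × 51% = 5.1%.
Total: 25% + 26.01% + 5.1% = 56.11%.

56.11%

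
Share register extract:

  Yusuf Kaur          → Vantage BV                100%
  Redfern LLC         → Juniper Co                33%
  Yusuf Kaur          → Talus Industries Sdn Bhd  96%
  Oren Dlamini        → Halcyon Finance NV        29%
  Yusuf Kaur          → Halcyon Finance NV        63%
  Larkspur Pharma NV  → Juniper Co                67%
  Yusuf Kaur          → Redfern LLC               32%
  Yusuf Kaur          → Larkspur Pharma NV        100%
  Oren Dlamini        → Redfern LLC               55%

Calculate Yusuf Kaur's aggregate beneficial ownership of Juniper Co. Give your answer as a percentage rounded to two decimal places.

77.56%

Yusuf reaches Juniper along 2 paths.
Via Larkspur: 100% × 67% = 67%.
Via Redfern: 32% × 33% = 10.56%.
Total: 67% + 10.56% = 77.56%.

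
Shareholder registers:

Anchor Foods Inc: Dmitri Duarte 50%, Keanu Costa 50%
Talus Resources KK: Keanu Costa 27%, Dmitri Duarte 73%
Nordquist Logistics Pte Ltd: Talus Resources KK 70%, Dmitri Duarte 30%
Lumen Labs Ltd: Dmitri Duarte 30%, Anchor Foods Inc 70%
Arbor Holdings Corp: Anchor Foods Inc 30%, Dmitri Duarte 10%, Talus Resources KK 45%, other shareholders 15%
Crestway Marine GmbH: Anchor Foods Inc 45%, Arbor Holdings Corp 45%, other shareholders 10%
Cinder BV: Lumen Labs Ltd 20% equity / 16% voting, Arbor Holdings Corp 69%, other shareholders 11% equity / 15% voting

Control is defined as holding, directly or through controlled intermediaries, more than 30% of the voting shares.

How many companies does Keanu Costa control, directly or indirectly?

Keanu holds 50% of Anchor, so Keanu controls Anchor.
Anchor holds 70% of Lumen, so Keanu controls Lumen.
Anchor holds 45% of Crestway, so Keanu controls Crestway.
No other company's threshold is met.
Keanu controls 3 companies.

3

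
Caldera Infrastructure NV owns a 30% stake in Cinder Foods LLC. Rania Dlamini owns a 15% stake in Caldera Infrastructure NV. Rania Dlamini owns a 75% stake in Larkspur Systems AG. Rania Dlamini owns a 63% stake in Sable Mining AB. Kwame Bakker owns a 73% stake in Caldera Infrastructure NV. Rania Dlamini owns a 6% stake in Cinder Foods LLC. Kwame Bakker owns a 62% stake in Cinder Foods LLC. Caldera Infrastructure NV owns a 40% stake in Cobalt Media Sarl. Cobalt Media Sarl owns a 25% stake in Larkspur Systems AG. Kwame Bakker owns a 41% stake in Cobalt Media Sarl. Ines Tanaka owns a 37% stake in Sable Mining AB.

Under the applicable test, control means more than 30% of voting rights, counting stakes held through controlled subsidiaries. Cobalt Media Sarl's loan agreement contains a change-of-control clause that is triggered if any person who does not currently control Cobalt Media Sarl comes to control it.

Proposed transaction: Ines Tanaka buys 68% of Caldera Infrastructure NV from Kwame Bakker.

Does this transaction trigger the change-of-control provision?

The purchase adds only to Ines's holdings (Kwame's stake shrinks), so Ines is the only person who could newly come to control Cobalt.
Ines holds 37% of Sable, so Ines controls Sable.
Neither Ines nor any entity Ines controls holds any voting interest in Cobalt.
So before the transaction, Ines does not control Cobalt.
After the purchase, Ines holds 68% of Caldera directly, and Kwame's stake falls to 5%.
Ines holds 68% of Caldera, so Ines controls Caldera.
Caldera holds 40% of Cobalt, so Ines controls Cobalt.
Ines did not control Cobalt before and does after, so the clause is triggered.

Yes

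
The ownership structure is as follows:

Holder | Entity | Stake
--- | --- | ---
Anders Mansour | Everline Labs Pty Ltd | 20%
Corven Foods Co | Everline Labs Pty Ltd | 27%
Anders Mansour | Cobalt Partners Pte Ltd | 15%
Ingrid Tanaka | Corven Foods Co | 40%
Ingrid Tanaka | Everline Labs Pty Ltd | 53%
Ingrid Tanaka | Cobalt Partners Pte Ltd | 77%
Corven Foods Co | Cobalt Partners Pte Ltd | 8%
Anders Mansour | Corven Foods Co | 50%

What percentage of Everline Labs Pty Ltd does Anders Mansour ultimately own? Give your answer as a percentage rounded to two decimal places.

33.50%

Anders reaches Everline along 2 paths.
Direct stake: 20% = 20%.
Via Corven: 50% × 27% = 13.5%.
Total: 20% + 13.5% = 33.5%.
Rounded: 33.50%.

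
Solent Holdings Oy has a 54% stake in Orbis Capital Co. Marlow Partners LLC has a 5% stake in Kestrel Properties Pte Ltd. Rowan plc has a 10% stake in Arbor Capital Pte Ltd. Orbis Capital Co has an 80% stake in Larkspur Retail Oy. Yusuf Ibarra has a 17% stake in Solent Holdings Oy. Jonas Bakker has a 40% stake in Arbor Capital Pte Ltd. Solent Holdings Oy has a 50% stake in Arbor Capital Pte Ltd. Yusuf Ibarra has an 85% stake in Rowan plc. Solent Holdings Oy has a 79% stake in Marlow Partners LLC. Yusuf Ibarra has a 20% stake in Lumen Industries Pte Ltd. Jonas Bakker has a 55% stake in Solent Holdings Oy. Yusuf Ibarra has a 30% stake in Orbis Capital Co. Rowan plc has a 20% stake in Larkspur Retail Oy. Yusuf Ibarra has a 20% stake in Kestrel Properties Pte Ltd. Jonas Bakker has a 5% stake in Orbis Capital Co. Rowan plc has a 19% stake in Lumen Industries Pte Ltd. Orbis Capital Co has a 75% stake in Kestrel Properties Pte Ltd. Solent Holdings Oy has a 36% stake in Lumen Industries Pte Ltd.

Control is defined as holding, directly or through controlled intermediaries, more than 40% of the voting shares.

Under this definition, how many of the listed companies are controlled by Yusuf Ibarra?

1

Yusuf holds 85% of Rowan, so Yusuf controls Rowan.
No other company's threshold is met.
Yusuf controls 1 company.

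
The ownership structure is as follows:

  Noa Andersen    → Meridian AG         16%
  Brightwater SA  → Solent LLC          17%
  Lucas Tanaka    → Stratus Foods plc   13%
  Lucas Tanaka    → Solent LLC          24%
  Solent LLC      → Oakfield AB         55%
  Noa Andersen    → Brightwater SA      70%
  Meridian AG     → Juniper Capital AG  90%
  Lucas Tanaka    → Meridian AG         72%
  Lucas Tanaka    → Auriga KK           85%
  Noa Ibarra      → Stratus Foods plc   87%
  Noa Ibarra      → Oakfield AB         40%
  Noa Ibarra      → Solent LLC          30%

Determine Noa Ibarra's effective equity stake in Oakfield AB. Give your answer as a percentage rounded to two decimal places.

56.50%

Noa Ibarra reaches Oakfield along 2 paths.
Via Solent: 30% × 55% = 16.5%.
Direct stake: 40% = 40%.
Total: 16.5% + 40% = 56.5%.
Rounded: 56.50%.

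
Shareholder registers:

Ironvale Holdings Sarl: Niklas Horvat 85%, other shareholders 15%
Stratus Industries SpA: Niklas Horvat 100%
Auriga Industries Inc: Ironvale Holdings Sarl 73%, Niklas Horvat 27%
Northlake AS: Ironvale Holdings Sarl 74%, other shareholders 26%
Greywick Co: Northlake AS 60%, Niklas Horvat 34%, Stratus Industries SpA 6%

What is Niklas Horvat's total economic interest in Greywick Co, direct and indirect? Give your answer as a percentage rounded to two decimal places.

Niklas reaches Greywick along 3 paths.
Via Ironvale → Northlake: 85% × 74% × 60% = 37.74%.
Direct stake: 34% = 34%.
Via Stratus: 100% × 6% = 6%.
Total: 37.74% + 34% + 6% = 77.74%.

77.74%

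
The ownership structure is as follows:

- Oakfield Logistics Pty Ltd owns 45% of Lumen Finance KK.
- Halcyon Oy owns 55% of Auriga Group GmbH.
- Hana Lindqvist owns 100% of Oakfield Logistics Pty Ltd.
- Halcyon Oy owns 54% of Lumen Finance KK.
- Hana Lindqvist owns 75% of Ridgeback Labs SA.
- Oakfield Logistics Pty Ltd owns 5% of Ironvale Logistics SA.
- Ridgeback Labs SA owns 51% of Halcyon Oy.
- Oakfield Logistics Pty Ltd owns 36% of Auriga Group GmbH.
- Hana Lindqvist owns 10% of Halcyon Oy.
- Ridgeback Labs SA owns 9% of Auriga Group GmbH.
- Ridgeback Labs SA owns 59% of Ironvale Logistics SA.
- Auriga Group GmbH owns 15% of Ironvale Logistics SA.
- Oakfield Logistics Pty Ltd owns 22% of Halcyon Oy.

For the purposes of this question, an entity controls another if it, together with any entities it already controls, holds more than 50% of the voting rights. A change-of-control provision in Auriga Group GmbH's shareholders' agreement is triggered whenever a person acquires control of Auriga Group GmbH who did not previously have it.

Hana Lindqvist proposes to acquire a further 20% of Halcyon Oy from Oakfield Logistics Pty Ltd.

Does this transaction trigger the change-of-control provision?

No

The purchase adds only to Hana's holdings (Oakfield's stake shrinks), so Hana is the only person who could newly come to control Auriga.
Hana holds 75% of Ridgeback, so Hana controls Ridgeback.
Hana holds 100% of Oakfield, so Hana controls Oakfield.
Hana and Ridgeback and Oakfield together hold 10% + 51% + 22% = 83% of Halcyon, so Hana controls Halcyon.
Oakfield and Halcyon and Ridgeback together hold 36% + 55% + 9% = 100% of Auriga, so Hana controls Auriga.
So Hana already controls Auriga before the transaction.
After the purchase, Hana's direct stake in Halcyon rises to 10% + 20% = 30%, and Oakfield's stake falls to 2%.
Hana controlled Auriga already, so this is not a new person acquiring control; every other person's position is unchanged or reduced.
No new person acquires control, so the clause is not triggered.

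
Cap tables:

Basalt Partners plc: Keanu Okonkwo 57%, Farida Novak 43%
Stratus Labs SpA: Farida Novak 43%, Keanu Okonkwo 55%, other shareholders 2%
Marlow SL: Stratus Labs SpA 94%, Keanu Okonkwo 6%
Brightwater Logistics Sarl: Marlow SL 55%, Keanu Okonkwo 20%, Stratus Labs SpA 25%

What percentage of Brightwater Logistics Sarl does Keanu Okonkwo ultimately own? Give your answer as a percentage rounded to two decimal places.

65.49%

Keanu reaches Brightwater along 4 paths.
Via Stratus → Marlow: 55% × 94% × 55% = 28.435%.
Via Marlow: 6% × 55% = 3.3%.
Direct stake: 20% = 20%.
Via Stratus: 55% × 25% = 13.75%.
Total: 28.435% + 3.3% + 20% + 13.75% = 65.485%.
Rounded: 65.49%.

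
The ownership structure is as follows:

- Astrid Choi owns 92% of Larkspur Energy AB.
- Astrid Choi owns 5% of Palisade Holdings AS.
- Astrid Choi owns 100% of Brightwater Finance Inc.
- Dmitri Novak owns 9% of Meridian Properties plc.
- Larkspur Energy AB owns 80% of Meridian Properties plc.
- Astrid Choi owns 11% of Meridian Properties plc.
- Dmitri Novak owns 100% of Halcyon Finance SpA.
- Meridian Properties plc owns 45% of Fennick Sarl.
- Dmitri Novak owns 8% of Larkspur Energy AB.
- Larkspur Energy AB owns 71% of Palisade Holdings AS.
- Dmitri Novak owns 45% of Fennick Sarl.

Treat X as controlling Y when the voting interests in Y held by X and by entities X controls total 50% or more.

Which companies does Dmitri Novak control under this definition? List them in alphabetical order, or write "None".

Dmitri holds 100% of Halcyon, so Dmitri controls Halcyon.
No other company's threshold is met.

Halcyon Finance SpA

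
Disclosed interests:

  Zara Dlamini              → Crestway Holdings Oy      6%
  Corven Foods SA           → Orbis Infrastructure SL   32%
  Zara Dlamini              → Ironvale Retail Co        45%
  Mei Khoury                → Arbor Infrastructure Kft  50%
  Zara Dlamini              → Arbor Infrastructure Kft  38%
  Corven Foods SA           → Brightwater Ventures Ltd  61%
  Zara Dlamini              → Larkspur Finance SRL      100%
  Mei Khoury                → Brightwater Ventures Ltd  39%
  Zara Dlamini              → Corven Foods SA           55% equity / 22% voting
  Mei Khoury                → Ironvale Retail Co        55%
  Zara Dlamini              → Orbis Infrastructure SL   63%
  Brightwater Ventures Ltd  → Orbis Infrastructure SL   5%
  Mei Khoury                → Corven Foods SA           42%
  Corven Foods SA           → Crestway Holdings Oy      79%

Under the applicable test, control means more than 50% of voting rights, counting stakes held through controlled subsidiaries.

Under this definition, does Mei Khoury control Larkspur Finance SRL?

No

Mei holds 55% of Ironvale, so Mei controls Ironvale.
Neither Mei nor any entity Mei controls holds any voting interest in Larkspur.
So Mei does not control Larkspur.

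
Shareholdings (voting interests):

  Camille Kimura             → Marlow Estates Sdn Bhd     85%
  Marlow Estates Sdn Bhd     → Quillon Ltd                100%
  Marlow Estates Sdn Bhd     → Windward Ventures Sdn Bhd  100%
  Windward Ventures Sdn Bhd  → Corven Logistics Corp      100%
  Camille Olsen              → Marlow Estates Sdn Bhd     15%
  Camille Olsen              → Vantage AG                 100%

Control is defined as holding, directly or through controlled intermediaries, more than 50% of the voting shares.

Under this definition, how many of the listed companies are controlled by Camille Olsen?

1

Camille Olsen holds 100% of Vantage, so Camille Olsen controls Vantage.
No other company's threshold is met.
Camille Olsen controls 1 company.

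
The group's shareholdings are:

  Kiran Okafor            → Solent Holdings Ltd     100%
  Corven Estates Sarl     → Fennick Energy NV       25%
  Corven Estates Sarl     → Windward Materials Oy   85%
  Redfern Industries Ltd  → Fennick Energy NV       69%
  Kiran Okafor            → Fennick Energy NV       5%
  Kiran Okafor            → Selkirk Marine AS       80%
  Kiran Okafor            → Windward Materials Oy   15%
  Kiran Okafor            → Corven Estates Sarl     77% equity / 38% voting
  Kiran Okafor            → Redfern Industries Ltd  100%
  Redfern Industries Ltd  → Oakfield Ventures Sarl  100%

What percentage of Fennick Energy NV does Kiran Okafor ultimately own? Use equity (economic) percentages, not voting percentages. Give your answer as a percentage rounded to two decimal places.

Kiran reaches Fennick along 3 paths.
Via Redfern: 100% × 69% = 69%.
Via Corven: 77% × 25% = 19.25%.
Direct stake: 5% = 5%.
Total: 69% + 19.25% + 5% = 93.25%.

93.25%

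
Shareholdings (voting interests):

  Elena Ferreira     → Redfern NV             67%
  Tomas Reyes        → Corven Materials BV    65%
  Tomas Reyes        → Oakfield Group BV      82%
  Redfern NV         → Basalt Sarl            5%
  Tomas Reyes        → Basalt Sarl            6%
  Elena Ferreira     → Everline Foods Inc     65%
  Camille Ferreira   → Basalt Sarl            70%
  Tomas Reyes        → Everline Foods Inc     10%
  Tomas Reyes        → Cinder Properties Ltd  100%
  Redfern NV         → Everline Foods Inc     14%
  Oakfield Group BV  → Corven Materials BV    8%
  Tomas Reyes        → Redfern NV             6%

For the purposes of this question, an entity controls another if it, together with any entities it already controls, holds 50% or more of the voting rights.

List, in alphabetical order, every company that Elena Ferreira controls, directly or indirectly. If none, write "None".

Everline Foods Inc, Redfern NV

Elena holds 67% of Redfern, so Elena controls Redfern.
Elena and Redfern together hold 65% + 14% = 79% of Everline, so Elena controls Everline.
No other company's threshold is met.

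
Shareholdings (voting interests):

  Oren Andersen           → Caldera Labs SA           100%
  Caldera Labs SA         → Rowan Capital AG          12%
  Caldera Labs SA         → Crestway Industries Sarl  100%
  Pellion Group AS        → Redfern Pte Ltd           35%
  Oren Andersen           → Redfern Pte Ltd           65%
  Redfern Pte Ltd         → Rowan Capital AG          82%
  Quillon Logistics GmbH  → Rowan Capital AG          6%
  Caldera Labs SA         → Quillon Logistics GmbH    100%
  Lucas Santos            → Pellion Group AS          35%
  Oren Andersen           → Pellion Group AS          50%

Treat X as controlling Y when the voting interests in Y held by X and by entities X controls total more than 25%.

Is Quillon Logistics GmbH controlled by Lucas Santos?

No

Lucas holds 35% of Pellion, so Lucas controls Pellion.
Pellion holds 35% of Redfern, so Lucas controls Redfern.
Redfern holds 82% of Rowan, so Lucas controls Rowan.
Neither Lucas nor any entity Lucas controls holds any voting interest in Quillon.
So Lucas does not control Quillon.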